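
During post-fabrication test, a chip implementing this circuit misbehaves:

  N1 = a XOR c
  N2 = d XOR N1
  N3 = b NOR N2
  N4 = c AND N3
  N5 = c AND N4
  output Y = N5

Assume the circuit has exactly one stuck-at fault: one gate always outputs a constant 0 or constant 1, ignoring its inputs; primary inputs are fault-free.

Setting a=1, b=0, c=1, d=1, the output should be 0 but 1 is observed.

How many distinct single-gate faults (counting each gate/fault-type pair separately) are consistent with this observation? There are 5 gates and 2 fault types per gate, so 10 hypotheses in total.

Fault-free: N1=0, N2=1, N3=0, N4=0, N5=0 → 0. Observed 1.
  N1 stuck-at-0: output 0 ✗
  N1 stuck-at-1: output 1 ✓
  N2 stuck-at-0: output 1 ✓
  N2 stuck-at-1: output 0 ✗
  N3 stuck-at-0: output 0 ✗
  N3 stuck-at-1: output 1 ✓
  N4 stuck-at-0: output 0 ✗
  N4 stuck-at-1: output 1 ✓
  N5 stuck-at-0: output 0 ✗
  N5 stuck-at-1: output 1 ✓
Consistent faults: {N1 stuck-at-1, N2 stuck-at-0, N3 stuck-at-1, N4 stuck-at-1, N5 stuck-at-1} — 5 in all.

5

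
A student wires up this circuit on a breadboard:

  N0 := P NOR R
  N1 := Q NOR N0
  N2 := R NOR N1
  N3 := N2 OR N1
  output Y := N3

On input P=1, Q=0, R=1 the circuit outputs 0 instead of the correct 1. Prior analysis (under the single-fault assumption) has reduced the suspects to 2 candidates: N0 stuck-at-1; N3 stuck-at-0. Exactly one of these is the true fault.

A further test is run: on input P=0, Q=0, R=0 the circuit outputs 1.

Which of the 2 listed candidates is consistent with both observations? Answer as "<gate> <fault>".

N0 stuck-at-1

Evaluate each candidate on input P=0, Q=0, R=0:
  N0 stuck-at-1: N0=1 [stuck-at-1], N1=0, N2=1, N3=1 → 1 — matches
  N3 stuck-at-0: N0=1, N1=0, N2=1, N3=0 [stuck-at-0] → 0 — eliminated
Only N0 stuck-at-1 reproduces the observed 1.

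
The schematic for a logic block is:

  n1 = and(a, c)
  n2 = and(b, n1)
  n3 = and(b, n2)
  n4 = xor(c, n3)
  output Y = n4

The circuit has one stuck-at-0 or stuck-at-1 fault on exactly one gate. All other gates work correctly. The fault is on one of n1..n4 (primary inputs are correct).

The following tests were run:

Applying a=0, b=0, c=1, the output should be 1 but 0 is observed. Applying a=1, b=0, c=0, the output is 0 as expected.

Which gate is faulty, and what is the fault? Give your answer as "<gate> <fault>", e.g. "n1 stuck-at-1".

Fault-free values for test 1 (a=0, b=0, c=1): n1=0, n2=0, n3=0, n4=1, giving Y=1. Observed 0.
Test 1: faults giving observed 0 are {n3 stuck-at-1, n4 stuck-at-0}.
Test 2 (a=1, b=0, c=0): fault-free n1=0, n2=0, n3=0, n4=0 → 0; observed 0. Eliminates n3 stuck-at-1.
Only n4 stuck-at-0 is consistent with every test.

n4 stuck-at-0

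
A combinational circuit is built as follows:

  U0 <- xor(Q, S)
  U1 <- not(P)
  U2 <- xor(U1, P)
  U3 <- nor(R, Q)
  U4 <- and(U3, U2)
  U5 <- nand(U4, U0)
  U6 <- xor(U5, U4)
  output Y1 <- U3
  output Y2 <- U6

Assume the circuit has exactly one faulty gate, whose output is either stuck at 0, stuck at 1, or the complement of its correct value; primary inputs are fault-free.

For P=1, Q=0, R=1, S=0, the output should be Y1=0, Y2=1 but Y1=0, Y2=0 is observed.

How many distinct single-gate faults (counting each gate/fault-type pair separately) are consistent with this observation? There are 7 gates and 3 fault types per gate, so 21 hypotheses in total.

Fault-free: U0=0, U1=0, U2=1, U3=0, U4=0, U5=1, U6=1 → Y1=0, Y2=1. Observed Y1=0, Y2=0.
  U0: none of the 3 fault types match ✗
  U1: none of the 3 fault types match ✗
  U2: none of the 3 fault types match ✗
  U3: none of the 3 fault types match ✗
  U4: stuck-at-1, inverted output ✓; others ✗
  U5: stuck-at-0, inverted output ✓; others ✗
  U6: stuck-at-0, inverted output ✓; others ✗
Consistent faults: {U4 stuck-at-1, U4 inverted output, U5 stuck-at-0, U5 inverted output, U6 stuck-at-0, U6 inverted output} — 6 in all.

6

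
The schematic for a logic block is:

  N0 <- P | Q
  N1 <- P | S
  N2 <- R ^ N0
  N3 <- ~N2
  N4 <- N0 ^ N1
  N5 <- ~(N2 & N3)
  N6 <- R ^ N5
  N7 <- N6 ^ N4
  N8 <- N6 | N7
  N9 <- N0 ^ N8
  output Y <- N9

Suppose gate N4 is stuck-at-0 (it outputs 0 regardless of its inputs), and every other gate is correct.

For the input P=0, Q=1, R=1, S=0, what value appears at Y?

1

Propagate with N4 forced: N0=1, N1=0, N2=0, N3=1, N4=0 [stuck-at-0], N5=1, N6=0, N7=0, N8=0, N9=1.
So Y = 1. (Without the fault it would be 0.)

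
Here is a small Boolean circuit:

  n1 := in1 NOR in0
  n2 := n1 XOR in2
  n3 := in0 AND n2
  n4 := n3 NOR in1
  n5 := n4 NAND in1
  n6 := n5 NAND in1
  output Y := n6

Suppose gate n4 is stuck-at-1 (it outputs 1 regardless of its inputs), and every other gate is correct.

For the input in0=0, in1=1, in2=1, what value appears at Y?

1

Propagate with n4 forced: n1=0, n2=1, n3=0, n4=1 [stuck-at-1], n5=0, n6=1.
So Y = 1. (Without the fault it would be 0.)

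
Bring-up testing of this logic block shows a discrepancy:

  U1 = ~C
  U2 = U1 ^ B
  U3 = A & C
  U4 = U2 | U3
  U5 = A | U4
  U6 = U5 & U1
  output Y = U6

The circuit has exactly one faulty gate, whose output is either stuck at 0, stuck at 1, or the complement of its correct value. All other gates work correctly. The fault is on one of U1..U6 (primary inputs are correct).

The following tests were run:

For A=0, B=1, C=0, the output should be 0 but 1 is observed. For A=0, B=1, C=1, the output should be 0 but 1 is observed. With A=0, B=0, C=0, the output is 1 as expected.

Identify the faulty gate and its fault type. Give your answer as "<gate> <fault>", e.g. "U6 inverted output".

U6 stuck-at-1

Fault-free values for test 1 (A=0, B=1, C=0): U1=1, U2=0, U3=0, U4=0, U5=0, U6=0, giving Y=0. Observed 1.
Test 1: faults giving observed 1 are {U2 stuck-at-1, U2 inverted output, U3 stuck-at-1, U3 inverted output, U4 stuck-at-1, U4 inverted output, U5 stuck-at-1, U5 inverted output, U6 stuck-at-1, U6 inverted output}.
Test 2 (A=0, B=1, C=1): fault-free U1=0, U2=1, U3=0, U4=1, U5=1, U6=0 → 0; observed 1. Eliminates U2 stuck-at-1, U2 inverted output, U3 stuck-at-1, U3 inverted output, U4 stuck-at-1, U4 inverted output, U5 stuck-at-1, U5 inverted output.
Test 3 (A=0, B=0, C=0): fault-free U1=1, U2=1, U3=0, U4=1, U5=1, U6=1 → 1; observed 1. Eliminates U6 inverted output.
Only U6 stuck-at-1 is consistent with every test.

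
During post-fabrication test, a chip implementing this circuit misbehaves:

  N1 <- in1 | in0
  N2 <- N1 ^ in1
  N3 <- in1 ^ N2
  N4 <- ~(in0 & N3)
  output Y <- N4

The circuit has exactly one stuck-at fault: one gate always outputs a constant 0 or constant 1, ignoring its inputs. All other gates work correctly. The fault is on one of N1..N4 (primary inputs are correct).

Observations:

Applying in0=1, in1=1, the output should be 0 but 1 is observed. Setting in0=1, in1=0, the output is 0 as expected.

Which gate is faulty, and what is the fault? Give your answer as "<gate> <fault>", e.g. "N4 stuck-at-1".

Fault-free values for test 1 (in0=1, in1=1): N1=1, N2=0, N3=1, N4=0, giving Y=0. Observed 1.
Test 1: faults giving observed 1 are {N1 stuck-at-0, N2 stuck-at-1, N3 stuck-at-0, N4 stuck-at-1}.
Test 2 (in0=1, in1=0): fault-free N1=1, N2=1, N3=1, N4=0 → 0; observed 0. Eliminates N1 stuck-at-0, N3 stuck-at-0, N4 stuck-at-1.
Only N2 stuck-at-1 is consistent with every test.

N2 stuck-at-1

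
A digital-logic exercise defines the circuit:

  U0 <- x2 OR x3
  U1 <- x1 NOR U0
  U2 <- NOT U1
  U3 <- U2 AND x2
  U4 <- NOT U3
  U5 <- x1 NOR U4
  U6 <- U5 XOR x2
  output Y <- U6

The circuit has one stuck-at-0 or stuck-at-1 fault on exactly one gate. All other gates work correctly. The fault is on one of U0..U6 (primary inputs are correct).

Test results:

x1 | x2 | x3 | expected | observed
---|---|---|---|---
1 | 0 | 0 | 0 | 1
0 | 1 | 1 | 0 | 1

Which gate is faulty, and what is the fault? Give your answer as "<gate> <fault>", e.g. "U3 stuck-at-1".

Fault-free values for test 1 (x1=1, x2=0, x3=0): U0=0, U1=0, U2=1, U3=0, U4=1, U5=0, U6=0, giving Y=0. Observed 1.
Test 1: faults giving observed 1 are {U5 stuck-at-1, U6 stuck-at-1}.
Test 2 (x1=0, x2=1, x3=1): fault-free U0=1, U1=0, U2=1, U3=1, U4=0, U5=1, U6=0 → 0; observed 1. Eliminates U5 stuck-at-1.
Only U6 stuck-at-1 is consistent with every test.

U6 stuck-at-1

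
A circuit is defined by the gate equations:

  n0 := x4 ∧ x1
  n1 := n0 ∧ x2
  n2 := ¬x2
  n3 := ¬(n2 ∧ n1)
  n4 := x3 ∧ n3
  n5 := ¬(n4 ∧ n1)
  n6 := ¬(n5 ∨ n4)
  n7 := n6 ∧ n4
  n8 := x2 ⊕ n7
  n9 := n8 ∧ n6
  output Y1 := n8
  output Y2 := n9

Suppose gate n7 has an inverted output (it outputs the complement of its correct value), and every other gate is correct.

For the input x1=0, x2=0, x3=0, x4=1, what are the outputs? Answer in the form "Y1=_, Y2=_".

Propagate with n7 forced: n0=0, n1=0, n2=1, n3=1, n4=0, n5=1, n6=0, n7=1 [inverted output], n8=1, n9=0.
So the outputs are Y1=1, Y2=0. (Without the fault they would be Y1=0, Y2=0.)

Y1=1, Y2=0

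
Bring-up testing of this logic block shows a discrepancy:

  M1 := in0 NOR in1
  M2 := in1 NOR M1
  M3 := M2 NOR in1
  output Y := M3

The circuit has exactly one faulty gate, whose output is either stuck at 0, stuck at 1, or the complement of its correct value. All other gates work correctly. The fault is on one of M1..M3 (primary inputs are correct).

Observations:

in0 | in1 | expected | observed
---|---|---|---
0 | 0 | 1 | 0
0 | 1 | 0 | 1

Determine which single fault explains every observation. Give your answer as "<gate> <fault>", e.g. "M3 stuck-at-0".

M3 inverted output

Fault-free values for test 1 (in0=0, in1=0): M1=1, M2=0, M3=1, giving Y=1. Observed 0.
Test 1: faults giving observed 0 are {M1 stuck-at-0, M1 inverted output, M2 stuck-at-1, M2 inverted output, M3 stuck-at-0, M3 inverted output}.
Test 2 (in0=0, in1=1): fault-free M1=0, M2=0, M3=0 → 0; observed 1. Eliminates M1 stuck-at-0, M1 inverted output, M2 stuck-at-1, M2 inverted output, M3 stuck-at-0.
Only M3 inverted output is consistent with every test.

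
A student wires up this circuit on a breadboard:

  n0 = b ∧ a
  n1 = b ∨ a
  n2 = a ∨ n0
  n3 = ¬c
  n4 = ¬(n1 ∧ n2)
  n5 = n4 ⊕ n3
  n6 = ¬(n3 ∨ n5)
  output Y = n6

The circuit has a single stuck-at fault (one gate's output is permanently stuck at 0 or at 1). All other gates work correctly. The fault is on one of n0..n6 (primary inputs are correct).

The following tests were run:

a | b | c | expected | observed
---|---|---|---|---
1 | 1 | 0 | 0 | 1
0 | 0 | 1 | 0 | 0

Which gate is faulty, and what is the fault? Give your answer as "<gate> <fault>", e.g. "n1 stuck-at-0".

Fault-free values for test 1 (a=1, b=1, c=0): n0=1, n1=1, n2=1, n3=1, n4=0, n5=1, n6=0, giving Y=0. Observed 1.
Test 1: faults giving observed 1 are {n3 stuck-at-0, n6 stuck-at-1}.
Test 2 (a=0, b=0, c=1): fault-free n0=0, n1=0, n2=0, n3=0, n4=1, n5=1, n6=0 → 0; observed 0. Eliminates n6 stuck-at-1.
Only n3 stuck-at-0 is consistent with every test.

n3 stuck-at-0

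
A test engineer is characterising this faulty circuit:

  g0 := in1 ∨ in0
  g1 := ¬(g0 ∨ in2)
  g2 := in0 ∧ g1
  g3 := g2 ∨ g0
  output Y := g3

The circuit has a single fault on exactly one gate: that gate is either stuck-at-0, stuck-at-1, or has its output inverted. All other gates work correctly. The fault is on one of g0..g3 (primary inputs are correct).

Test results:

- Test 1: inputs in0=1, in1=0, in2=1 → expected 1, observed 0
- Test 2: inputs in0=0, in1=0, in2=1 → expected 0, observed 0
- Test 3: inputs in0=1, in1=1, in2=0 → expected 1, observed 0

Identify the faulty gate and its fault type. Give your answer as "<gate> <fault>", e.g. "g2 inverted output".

Fault-free values for test 1 (in0=1, in1=0, in2=1): g0=1, g1=0, g2=0, g3=1, giving Y=1. Observed 0.
Test 1: faults giving observed 0 are {g0 stuck-at-0, g0 inverted output, g3 stuck-at-0, g3 inverted output}.
Test 2 (in0=0, in1=0, in2=1): fault-free g0=0, g1=0, g2=0, g3=0 → 0; observed 0. Eliminates g0 inverted output, g3 inverted output.
Test 3 (in0=1, in1=1, in2=0): fault-free g0=1, g1=0, g2=0, g3=1 → 1; observed 0. Eliminates g0 stuck-at-0.
Only g3 stuck-at-0 is consistent with every test.

g3 stuck-at-0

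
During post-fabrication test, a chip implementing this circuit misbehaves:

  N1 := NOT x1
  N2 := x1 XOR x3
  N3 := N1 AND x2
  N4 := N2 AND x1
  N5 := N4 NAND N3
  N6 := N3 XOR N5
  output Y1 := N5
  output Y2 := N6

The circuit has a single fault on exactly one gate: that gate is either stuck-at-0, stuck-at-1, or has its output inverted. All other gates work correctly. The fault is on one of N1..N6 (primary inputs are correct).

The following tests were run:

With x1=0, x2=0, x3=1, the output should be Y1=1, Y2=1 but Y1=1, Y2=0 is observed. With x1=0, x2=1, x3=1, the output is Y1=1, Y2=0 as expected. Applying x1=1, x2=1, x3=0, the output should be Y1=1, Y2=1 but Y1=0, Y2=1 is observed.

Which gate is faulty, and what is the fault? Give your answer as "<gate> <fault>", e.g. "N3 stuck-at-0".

N3 stuck-at-1

Fault-free values for test 1 (x1=0, x2=0, x3=1): N1=1, N2=1, N3=0, N4=0, N5=1, N6=1, giving Y1=1, Y2=1. Observed Y1=1, Y2=0.
Test 1: faults giving observed Y1=1, Y2=0 are {N3 stuck-at-1, N3 inverted output, N6 stuck-at-0, N6 inverted output}.
Test 2 (x1=0, x2=1, x3=1): fault-free N1=1, N2=1, N3=1, N4=0, N5=1, N6=0 → Y1=1, Y2=0; observed Y1=1, Y2=0. Eliminates N3 inverted output, N6 inverted output.
Test 3 (x1=1, x2=1, x3=0): fault-free N1=0, N2=1, N3=0, N4=1, N5=1, N6=1 → Y1=1, Y2=1; observed Y1=0, Y2=1. Eliminates N6 stuck-at-0.
Only N3 stuck-at-1 is consistent with every test.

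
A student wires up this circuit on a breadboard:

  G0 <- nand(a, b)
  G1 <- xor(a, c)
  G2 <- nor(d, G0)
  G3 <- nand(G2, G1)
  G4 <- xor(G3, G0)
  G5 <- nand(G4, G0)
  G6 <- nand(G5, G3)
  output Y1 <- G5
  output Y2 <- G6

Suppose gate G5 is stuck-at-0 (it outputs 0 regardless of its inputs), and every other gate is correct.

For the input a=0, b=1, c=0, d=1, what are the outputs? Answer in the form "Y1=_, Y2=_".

Propagate with G5 forced: G0=1, G1=0, G2=0, G3=1, G4=0, G5=0 [stuck-at-0], G6=1.
So the outputs are Y1=0, Y2=1. (Without the fault they would be Y1=1, Y2=0.)

Y1=0, Y2=1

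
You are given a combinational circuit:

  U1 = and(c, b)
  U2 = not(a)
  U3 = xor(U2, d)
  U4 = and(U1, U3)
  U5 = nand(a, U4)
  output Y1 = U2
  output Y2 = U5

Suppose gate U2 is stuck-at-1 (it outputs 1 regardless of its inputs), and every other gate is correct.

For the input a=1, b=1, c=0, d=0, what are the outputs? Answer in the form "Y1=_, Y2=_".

Propagate with U2 forced: U1=0, U2=1 [stuck-at-1], U3=1, U4=0, U5=1.
So the outputs are Y1=1, Y2=1. (Without the fault they would be Y1=0, Y2=1.)

Y1=1, Y2=1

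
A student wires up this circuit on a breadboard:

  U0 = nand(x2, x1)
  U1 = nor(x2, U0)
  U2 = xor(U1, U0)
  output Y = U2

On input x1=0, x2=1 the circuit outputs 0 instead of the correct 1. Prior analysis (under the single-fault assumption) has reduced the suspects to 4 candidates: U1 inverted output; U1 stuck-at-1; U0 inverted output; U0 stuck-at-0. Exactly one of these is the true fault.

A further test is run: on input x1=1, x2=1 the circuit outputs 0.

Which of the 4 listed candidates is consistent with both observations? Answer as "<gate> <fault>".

Evaluate each candidate on input x1=1, x2=1:
  U1 inverted output: U0=0, U1=1 [inverted output], U2=1 → 1 — eliminated
  U1 stuck-at-1: U0=0, U1=1 [stuck-at-1], U2=1 → 1 — eliminated
  U0 inverted output: U0=1 [inverted output], U1=0, U2=1 → 1 — eliminated
  U0 stuck-at-0: U0=0 [stuck-at-0], U1=0, U2=0 → 0 — matches
Only U0 stuck-at-0 reproduces the observed 0.

U0 stuck-at-0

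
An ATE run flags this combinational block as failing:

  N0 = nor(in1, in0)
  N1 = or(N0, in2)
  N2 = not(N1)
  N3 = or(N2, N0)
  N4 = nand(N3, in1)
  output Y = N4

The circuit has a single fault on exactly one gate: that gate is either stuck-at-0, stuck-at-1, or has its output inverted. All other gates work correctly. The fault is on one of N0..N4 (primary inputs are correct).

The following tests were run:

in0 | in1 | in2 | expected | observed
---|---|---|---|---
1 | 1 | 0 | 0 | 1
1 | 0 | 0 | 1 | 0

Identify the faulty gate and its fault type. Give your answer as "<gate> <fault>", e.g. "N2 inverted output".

Fault-free values for test 1 (in0=1, in1=1, in2=0): N0=0, N1=0, N2=1, N3=1, N4=0, giving Y=0. Observed 1.
Test 1: faults giving observed 1 are {N1 stuck-at-1, N1 inverted output, N2 stuck-at-0, N2 inverted output, N3 stuck-at-0, N3 inverted output, N4 stuck-at-1, N4 inverted output}.
Test 2 (in0=1, in1=0, in2=0): fault-free N0=0, N1=0, N2=1, N3=1, N4=1 → 1; observed 0. Eliminates N1 stuck-at-1, N1 inverted output, N2 stuck-at-0, N2 inverted output, N3 stuck-at-0, N3 inverted output, N4 stuck-at-1.
Only N4 inverted output is consistent with every test.

N4 inverted output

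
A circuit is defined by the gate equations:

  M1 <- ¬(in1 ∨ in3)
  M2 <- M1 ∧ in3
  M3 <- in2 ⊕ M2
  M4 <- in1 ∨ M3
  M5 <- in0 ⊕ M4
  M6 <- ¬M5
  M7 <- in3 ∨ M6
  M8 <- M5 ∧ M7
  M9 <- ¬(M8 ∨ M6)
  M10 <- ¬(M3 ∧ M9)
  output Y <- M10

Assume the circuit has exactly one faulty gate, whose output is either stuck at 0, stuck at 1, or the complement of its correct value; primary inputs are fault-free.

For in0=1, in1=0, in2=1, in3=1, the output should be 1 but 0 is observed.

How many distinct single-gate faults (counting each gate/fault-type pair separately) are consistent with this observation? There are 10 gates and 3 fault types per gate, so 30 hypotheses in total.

Fault-free: M1=0, M2=0, M3=1, M4=1, M5=0, M6=1, M7=1, M8=0, M9=0, M10=1 → 1. Observed 0.
  M1: none of the 3 fault types match ✗
  M2: none of the 3 fault types match ✗
  M3: none of the 3 fault types match ✗
  M4: none of the 3 fault types match ✗
  M5: none of the 3 fault types match ✗
  M6: stuck-at-0, inverted output ✓; others ✗
  M7: none of the 3 fault types match ✗
  M8: none of the 3 fault types match ✗
  M9: stuck-at-1, inverted output ✓; others ✗
  M10: stuck-at-0, inverted output ✓; others ✗
Consistent faults: {M6 stuck-at-0, M6 inverted output, M9 stuck-at-1, M9 inverted output, M10 stuck-at-0, M10 inverted output} — 6 in all.

6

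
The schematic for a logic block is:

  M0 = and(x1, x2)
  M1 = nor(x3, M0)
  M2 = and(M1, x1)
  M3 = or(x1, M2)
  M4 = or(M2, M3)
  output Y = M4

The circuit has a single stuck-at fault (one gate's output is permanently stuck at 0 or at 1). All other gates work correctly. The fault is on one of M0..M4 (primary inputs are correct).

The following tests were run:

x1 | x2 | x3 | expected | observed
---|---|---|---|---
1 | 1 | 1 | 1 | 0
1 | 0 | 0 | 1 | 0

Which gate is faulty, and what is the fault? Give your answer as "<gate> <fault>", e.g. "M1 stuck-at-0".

M4 stuck-at-0

Fault-free values for test 1 (x1=1, x2=1, x3=1): M0=1, M1=0, M2=0, M3=1, M4=1, giving Y=1. Observed 0.
Test 1: faults giving observed 0 are {M3 stuck-at-0, M4 stuck-at-0}.
Test 2 (x1=1, x2=0, x3=0): fault-free M0=0, M1=1, M2=1, M3=1, M4=1 → 1; observed 0. Eliminates M3 stuck-at-0.
Only M4 stuck-at-0 is consistent with every test.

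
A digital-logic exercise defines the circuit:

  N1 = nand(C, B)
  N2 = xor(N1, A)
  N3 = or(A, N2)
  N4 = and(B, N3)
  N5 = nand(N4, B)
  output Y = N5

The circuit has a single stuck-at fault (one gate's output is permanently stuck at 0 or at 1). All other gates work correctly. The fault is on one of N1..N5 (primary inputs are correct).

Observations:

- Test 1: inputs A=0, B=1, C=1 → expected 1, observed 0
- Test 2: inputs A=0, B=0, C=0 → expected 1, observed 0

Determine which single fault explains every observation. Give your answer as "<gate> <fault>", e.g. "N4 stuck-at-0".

Fault-free values for test 1 (A=0, B=1, C=1): N1=0, N2=0, N3=0, N4=0, N5=1, giving Y=1. Observed 0.
Test 1: faults giving observed 0 are {N1 stuck-at-1, N2 stuck-at-1, N3 stuck-at-1, N4 stuck-at-1, N5 stuck-at-0}.
Test 2 (A=0, B=0, C=0): fault-free N1=1, N2=1, N3=1, N4=0, N5=1 → 1; observed 0. Eliminates N1 stuck-at-1, N2 stuck-at-1, N3 stuck-at-1, N4 stuck-at-1.
Only N5 stuck-at-0 is consistent with every test.

N5 stuck-at-0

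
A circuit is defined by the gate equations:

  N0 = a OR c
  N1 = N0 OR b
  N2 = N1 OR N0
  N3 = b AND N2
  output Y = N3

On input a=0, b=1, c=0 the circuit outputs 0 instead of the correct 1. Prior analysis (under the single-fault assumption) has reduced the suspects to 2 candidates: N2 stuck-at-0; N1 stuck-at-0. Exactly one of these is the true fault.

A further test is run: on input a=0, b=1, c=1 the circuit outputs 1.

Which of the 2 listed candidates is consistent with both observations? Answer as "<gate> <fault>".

N1 stuck-at-0

Evaluate each candidate on input a=0, b=1, c=1:
  N2 stuck-at-0: N0=1, N1=1, N2=0 [stuck-at-0], N3=0 → 0 — eliminated
  N1 stuck-at-0: N0=1, N1=0 [stuck-at-0], N2=1, N3=1 → 1 — matches
Only N1 stuck-at-0 reproduces the observed 1.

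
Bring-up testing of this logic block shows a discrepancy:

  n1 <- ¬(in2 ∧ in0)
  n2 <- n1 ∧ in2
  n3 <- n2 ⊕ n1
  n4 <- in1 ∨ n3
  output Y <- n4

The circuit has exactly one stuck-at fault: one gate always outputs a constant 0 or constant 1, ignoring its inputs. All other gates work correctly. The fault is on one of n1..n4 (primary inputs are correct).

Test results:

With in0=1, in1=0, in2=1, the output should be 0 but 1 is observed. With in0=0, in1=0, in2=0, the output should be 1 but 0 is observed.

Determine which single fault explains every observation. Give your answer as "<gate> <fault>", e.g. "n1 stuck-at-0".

n2 stuck-at-1

Fault-free values for test 1 (in0=1, in1=0, in2=1): n1=0, n2=0, n3=0, n4=0, giving Y=0. Observed 1.
Test 1: faults giving observed 1 are {n2 stuck-at-1, n3 stuck-at-1, n4 stuck-at-1}.
Test 2 (in0=0, in1=0, in2=0): fault-free n1=1, n2=0, n3=1, n4=1 → 1; observed 0. Eliminates n3 stuck-at-1, n4 stuck-at-1.
Only n2 stuck-at-1 is consistent with every test.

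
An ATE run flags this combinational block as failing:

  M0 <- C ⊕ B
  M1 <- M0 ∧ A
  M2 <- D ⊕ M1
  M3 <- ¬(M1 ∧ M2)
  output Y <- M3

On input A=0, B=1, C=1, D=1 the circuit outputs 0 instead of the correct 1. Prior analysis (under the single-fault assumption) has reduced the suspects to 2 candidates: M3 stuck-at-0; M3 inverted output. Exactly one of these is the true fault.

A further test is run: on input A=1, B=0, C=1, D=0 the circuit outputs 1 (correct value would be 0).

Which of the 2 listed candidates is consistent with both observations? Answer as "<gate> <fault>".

M3 inverted output

Evaluate each candidate on input A=1, B=0, C=1, D=0:
  M3 stuck-at-0: M0=1, M1=1, M2=1, M3=0 [stuck-at-0] → 0 — eliminated
  M3 inverted output: M0=1, M1=1, M2=1, M3=1 [inverted output] → 1 — matches
Only M3 inverted output reproduces the observed 1.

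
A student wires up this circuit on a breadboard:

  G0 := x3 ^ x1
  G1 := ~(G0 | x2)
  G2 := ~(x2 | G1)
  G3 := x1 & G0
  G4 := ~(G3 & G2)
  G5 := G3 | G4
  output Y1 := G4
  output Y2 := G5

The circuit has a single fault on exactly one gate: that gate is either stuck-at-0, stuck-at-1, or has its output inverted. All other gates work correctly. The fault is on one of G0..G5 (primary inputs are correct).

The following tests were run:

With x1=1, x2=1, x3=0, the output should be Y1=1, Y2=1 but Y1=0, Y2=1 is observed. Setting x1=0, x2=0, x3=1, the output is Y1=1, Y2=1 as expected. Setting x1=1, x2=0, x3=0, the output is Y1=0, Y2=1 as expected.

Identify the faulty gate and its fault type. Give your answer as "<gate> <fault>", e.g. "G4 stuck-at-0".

Fault-free values for test 1 (x1=1, x2=1, x3=0): G0=1, G1=0, G2=0, G3=1, G4=1, G5=1, giving Y1=1, Y2=1. Observed Y1=0, Y2=1.
Test 1: faults giving observed Y1=0, Y2=1 are {G2 stuck-at-1, G2 inverted output, G4 stuck-at-0, G4 inverted output}.
Test 2 (x1=0, x2=0, x3=1): fault-free G0=1, G1=0, G2=1, G3=0, G4=1, G5=1 → Y1=1, Y2=1; observed Y1=1, Y2=1. Eliminates G4 stuck-at-0, G4 inverted output.
Test 3 (x1=1, x2=0, x3=0): fault-free G0=1, G1=0, G2=1, G3=1, G4=0, G5=1 → Y1=0, Y2=1; observed Y1=0, Y2=1. Eliminates G2 inverted output.
Only G2 stuck-at-1 is consistent with every test.

G2 stuck-at-1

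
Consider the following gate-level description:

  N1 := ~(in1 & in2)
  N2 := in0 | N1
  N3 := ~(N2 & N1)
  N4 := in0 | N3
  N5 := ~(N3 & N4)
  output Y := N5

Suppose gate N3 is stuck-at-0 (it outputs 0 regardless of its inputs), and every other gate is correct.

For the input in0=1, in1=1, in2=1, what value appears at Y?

1

Propagate with N3 forced: N1=0, N2=1, N3=0 [stuck-at-0], N4=1, N5=1.
So Y = 1. (Without the fault it would be 0.)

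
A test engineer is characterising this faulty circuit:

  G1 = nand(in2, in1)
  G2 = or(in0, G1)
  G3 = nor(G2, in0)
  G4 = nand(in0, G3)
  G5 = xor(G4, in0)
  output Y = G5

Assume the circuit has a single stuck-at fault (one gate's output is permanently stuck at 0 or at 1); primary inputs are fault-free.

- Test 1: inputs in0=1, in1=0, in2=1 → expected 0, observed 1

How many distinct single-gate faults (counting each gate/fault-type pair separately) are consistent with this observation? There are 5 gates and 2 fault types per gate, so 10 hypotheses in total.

3

Fault-free: G1=1, G2=1, G3=0, G4=1, G5=0 → 0. Observed 1.
  G1 stuck-at-0: output 0 ✗
  G1 stuck-at-1: output 0 ✗
  G2 stuck-at-0: output 0 ✗
  G2 stuck-at-1: output 0 ✗
  G3 stuck-at-0: output 0 ✗
  G3 stuck-at-1: output 1 ✓
  G4 stuck-at-0: output 1 ✓
  G4 stuck-at-1: output 0 ✗
  G5 stuck-at-0: output 0 ✗
  G5 stuck-at-1: output 1 ✓
Consistent faults: {G3 stuck-at-1, G4 stuck-at-0, G5 stuck-at-1} — 3 in all.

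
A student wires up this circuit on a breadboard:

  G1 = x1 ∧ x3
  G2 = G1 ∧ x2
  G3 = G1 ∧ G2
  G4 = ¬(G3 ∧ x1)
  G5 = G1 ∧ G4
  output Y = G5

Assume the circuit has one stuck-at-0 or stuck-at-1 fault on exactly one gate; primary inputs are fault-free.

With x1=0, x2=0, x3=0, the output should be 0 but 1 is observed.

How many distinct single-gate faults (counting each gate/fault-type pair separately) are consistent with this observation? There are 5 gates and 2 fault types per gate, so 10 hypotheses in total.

Fault-free: G1=0, G2=0, G3=0, G4=1, G5=0 → 0. Observed 1.
  G1 stuck-at-0: output 0 ✗
  G1 stuck-at-1: output 1 ✓
  G2 stuck-at-0: output 0 ✗
  G2 stuck-at-1: output 0 ✗
  G3 stuck-at-0: output 0 ✗
  G3 stuck-at-1: output 0 ✗
  G4 stuck-at-0: output 0 ✗
  G4 stuck-at-1: output 0 ✗
  G5 stuck-at-0: output 0 ✗
  G5 stuck-at-1: output 1 ✓
Consistent faults: {G1 stuck-at-1, G5 stuck-at-1} — 2 in all.

2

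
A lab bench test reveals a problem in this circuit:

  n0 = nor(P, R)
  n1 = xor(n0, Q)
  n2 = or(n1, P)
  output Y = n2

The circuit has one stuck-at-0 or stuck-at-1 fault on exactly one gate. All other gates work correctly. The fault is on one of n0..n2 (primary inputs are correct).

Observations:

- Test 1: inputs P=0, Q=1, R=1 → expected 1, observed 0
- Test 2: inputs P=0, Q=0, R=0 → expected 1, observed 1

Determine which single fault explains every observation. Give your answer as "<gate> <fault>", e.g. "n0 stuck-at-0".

n0 stuck-at-1

Fault-free values for test 1 (P=0, Q=1, R=1): n0=0, n1=1, n2=1, giving Y=1. Observed 0.
Test 1: faults giving observed 0 are {n0 stuck-at-1, n1 stuck-at-0, n2 stuck-at-0}.
Test 2 (P=0, Q=0, R=0): fault-free n0=1, n1=1, n2=1 → 1; observed 1. Eliminates n1 stuck-at-0, n2 stuck-at-0.
Only n0 stuck-at-1 is consistent with every test.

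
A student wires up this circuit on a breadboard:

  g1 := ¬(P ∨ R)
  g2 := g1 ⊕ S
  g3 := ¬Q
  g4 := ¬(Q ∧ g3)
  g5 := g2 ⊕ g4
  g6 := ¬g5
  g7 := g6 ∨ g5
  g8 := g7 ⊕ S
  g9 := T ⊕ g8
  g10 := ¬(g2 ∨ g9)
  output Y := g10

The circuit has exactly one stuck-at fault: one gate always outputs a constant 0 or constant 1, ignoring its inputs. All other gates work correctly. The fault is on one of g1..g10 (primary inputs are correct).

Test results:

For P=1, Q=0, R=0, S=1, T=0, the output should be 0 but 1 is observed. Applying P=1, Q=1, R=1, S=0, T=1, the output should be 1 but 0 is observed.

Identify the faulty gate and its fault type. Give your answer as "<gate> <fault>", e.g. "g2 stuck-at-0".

g1 stuck-at-1

Fault-free values for test 1 (P=1, Q=0, R=0, S=1, T=0): g1=0, g2=1, g3=1, g4=1, g5=0, g6=1, g7=1, g8=0, g9=0, g10=0, giving Y=0. Observed 1.
Test 1: faults giving observed 1 are {g1 stuck-at-1, g2 stuck-at-0, g10 stuck-at-1}.
Test 2 (P=1, Q=1, R=1, S=0, T=1): fault-free g1=0, g2=0, g3=0, g4=1, g5=1, g6=0, g7=1, g8=1, g9=0, g10=1 → 1; observed 0. Eliminates g2 stuck-at-0, g10 stuck-at-1.
Only g1 stuck-at-1 is consistent with every test.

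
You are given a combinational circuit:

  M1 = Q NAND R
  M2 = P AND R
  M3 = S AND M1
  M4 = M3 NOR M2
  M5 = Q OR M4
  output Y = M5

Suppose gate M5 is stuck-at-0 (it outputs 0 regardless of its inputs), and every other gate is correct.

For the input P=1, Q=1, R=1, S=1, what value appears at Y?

Propagate with M5 forced: M1=0, M2=1, M3=0, M4=0, M5=0 [stuck-at-0].
So Y = 0. (Without the fault it would be 1.)

0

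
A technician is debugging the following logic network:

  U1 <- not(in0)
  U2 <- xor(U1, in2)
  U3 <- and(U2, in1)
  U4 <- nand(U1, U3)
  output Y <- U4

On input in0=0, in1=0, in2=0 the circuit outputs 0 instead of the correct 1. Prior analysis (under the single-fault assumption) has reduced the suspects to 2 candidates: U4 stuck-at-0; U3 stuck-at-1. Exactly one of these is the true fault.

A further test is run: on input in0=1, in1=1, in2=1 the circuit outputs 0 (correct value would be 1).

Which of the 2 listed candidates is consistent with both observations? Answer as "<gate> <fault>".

U4 stuck-at-0

Evaluate each candidate on input in0=1, in1=1, in2=1:
  U4 stuck-at-0: U1=0, U2=1, U3=1, U4=0 [stuck-at-0] → 0 — matches
  U3 stuck-at-1: U1=0, U2=1, U3=1 [stuck-at-1], U4=1 → 1 — eliminated
Only U4 stuck-at-0 reproduces the observed 0.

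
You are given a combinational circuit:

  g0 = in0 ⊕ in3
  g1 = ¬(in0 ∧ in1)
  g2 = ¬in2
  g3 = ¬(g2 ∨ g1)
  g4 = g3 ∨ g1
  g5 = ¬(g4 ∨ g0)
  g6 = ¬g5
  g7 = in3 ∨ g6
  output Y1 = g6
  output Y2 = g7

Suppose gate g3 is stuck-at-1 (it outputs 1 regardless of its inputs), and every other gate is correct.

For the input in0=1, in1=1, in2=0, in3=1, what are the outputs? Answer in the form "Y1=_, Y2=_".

Propagate with g3 forced: g0=0, g1=0, g2=1, g3=1 [stuck-at-1], g4=1, g5=0, g6=1, g7=1.
So the outputs are Y1=1, Y2=1. (Without the fault they would be Y1=0, Y2=1.)

Y1=1, Y2=1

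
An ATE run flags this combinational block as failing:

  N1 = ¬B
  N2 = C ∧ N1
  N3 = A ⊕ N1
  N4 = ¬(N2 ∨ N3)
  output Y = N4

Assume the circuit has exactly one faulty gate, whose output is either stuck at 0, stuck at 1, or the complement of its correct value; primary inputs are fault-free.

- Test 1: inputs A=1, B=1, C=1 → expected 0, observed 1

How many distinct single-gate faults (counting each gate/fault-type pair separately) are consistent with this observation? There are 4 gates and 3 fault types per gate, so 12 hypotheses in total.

Fault-free: N1=0, N2=0, N3=1, N4=0 → 0. Observed 1.
  N1 stuck-at-0: output 0 ✗
  N1 stuck-at-1: output 0 ✗
  N1 inverted output: output 0 ✗
  N2 stuck-at-0: output 0 ✗
  N2 stuck-at-1: output 0 ✗
  N2 inverted output: output 0 ✗
  N3 stuck-at-0: output 1 ✓
  N3 stuck-at-1: output 0 ✗
  N3 inverted output: output 1 ✓
  N4 stuck-at-0: output 0 ✗
  N4 stuck-at-1: output 1 ✓
  N4 inverted output: output 1 ✓
Consistent faults: {N3 stuck-at-0, N3 inverted output, N4 stuck-at-1, N4 inverted output} — 4 in all.

4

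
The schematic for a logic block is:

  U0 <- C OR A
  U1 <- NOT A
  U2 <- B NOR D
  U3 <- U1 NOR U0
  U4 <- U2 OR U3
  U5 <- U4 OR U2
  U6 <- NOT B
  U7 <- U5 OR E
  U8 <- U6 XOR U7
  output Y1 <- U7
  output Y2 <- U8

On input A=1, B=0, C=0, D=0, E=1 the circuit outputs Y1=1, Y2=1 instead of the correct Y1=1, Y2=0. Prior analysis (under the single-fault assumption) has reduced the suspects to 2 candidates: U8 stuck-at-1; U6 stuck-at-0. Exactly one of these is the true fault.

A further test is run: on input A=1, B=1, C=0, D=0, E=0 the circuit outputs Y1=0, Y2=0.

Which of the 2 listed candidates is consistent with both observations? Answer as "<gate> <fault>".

U6 stuck-at-0

Evaluate each candidate on input A=1, B=1, C=0, D=0, E=0:
  U8 stuck-at-1: U0=1, U1=0, U2=0, U3=0, U4=0, U5=0, U6=0, U7=0, U8=1 [stuck-at-1] → Y1=0, Y2=1 — eliminated
  U6 stuck-at-0: U0=1, U1=0, U2=0, U3=0, U4=0, U5=0, U6=0 [stuck-at-0], U7=0, U8=0 → Y1=0, Y2=0 — matches
Only U6 stuck-at-0 reproduces the observed Y1=0, Y2=0.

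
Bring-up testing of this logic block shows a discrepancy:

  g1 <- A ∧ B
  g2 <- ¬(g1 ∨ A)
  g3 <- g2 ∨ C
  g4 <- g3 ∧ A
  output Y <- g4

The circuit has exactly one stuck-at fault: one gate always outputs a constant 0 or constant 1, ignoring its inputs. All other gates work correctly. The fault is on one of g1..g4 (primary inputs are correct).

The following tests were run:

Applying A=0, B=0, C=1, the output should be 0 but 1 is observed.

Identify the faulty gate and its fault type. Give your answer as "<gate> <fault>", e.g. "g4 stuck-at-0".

g4 stuck-at-1

Fault-free values for test 1 (A=0, B=0, C=1): g1=0, g2=1, g3=1, g4=0, giving Y=0. Observed 1.
Test 1: faults giving observed 1 are {g4 stuck-at-1}.
Only g4 stuck-at-1 is consistent with every test.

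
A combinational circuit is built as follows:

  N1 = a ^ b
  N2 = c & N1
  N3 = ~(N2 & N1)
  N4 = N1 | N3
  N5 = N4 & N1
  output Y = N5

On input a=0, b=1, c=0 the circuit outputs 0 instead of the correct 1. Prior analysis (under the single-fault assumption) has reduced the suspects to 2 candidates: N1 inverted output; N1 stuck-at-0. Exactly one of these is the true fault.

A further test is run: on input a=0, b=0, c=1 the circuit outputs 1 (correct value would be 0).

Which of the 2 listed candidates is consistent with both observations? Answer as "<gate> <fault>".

N1 inverted output

Evaluate each candidate on input a=0, b=0, c=1:
  N1 inverted output: N1=1 [inverted output], N2=1, N3=0, N4=1, N5=1 → 1 — matches
  N1 stuck-at-0: N1=0 [stuck-at-0], N2=0, N3=1, N4=1, N5=0 → 0 — eliminated
Only N1 inverted output reproduces the observed 1.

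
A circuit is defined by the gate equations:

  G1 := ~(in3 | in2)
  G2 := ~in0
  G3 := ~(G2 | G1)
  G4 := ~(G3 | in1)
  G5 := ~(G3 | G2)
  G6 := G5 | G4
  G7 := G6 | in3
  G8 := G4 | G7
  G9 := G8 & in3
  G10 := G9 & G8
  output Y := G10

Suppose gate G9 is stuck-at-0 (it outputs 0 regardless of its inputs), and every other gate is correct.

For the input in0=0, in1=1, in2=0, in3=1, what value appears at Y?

Propagate with G9 forced: G1=0, G2=1, G3=0, G4=0, G5=0, G6=0, G7=1, G8=1, G9=0 [stuck-at-0], G10=0.
So Y = 0. (Without the fault it would be 1.)

0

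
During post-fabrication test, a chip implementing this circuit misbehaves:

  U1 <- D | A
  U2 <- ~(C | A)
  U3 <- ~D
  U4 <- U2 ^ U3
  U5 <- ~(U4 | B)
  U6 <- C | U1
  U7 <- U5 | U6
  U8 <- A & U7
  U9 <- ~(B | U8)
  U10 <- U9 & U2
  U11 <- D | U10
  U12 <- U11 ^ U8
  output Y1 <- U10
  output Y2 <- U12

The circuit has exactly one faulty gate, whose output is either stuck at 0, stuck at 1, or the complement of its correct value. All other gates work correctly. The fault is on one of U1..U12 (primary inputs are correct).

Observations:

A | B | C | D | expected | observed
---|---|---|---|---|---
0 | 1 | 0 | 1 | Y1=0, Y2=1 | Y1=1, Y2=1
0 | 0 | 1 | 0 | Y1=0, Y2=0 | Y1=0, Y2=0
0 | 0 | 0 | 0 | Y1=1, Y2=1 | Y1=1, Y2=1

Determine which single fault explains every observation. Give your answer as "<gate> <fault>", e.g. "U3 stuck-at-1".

Fault-free values for test 1 (A=0, B=1, C=0, D=1): U1=1, U2=1, U3=0, U4=1, U5=0, U6=1, U7=1, U8=0, U9=0, U10=0, U11=1, U12=1, giving Y1=0, Y2=1. Observed Y1=1, Y2=1.
Test 1: faults giving observed Y1=1, Y2=1 are {U9 stuck-at-1, U9 inverted output, U10 stuck-at-1, U10 inverted output}.
Test 2 (A=0, B=0, C=1, D=0): fault-free U1=0, U2=0, U3=1, U4=1, U5=0, U6=1, U7=1, U8=0, U9=1, U10=0, U11=0, U12=0 → Y1=0, Y2=0; observed Y1=0, Y2=0. Eliminates U10 stuck-at-1, U10 inverted output.
Test 3 (A=0, B=0, C=0, D=0): fault-free U1=0, U2=1, U3=1, U4=0, U5=1, U6=0, U7=1, U8=0, U9=1, U10=1, U11=1, U12=1 → Y1=1, Y2=1; observed Y1=1, Y2=1. Eliminates U9 inverted output.
Only U9 stuck-at-1 is consistent with every test.

U9 stuck-at-1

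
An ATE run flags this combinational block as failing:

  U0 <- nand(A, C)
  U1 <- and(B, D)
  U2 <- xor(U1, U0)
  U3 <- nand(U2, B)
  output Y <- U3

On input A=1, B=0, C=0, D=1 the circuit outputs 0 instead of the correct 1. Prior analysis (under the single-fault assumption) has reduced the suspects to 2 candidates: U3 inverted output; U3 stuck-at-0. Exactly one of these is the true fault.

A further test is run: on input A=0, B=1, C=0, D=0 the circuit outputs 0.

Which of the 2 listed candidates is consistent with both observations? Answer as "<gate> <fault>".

Evaluate each candidate on input A=0, B=1, C=0, D=0:
  U3 inverted output: U0=1, U1=0, U2=1, U3=1 [inverted output] → 1 — eliminated
  U3 stuck-at-0: U0=1, U1=0, U2=1, U3=0 [stuck-at-0] → 0 — matches
Only U3 stuck-at-0 reproduces the observed 0.

U3 stuck-at-0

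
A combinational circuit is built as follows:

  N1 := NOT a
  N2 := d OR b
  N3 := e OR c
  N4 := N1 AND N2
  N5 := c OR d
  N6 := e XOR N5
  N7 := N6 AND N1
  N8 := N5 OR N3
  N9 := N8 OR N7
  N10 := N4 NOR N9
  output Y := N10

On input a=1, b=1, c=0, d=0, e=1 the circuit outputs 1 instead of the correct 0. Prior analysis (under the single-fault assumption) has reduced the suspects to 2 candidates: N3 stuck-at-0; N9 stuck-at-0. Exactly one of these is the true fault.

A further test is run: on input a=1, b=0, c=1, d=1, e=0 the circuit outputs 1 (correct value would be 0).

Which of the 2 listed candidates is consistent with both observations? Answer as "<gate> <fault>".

N9 stuck-at-0

Evaluate each candidate on input a=1, b=0, c=1, d=1, e=0:
  N3 stuck-at-0: N1=0, N2=1, N3=0 [stuck-at-0], N4=0, N5=1, N6=1, N7=0, N8=1, N9=1, N10=0 → 0 — eliminated
  N9 stuck-at-0: N1=0, N2=1, N3=1, N4=0, N5=1, N6=1, N7=0, N8=1, N9=0 [stuck-at-0], N10=1 → 1 — matches
Only N9 stuck-at-0 reproduces the observed 1.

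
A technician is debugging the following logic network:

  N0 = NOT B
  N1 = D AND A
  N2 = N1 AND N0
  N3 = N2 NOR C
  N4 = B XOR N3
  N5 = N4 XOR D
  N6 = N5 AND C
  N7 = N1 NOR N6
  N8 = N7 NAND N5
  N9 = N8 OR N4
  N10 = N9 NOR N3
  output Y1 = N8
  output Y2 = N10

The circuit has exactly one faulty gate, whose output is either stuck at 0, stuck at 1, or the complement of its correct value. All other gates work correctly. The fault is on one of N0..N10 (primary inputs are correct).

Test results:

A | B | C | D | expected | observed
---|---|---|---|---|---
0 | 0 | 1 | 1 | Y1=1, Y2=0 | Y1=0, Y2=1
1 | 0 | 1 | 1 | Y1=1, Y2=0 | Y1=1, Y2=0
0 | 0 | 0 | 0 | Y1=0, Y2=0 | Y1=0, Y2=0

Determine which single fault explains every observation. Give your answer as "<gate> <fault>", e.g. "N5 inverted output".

N6 stuck-at-0

Fault-free values for test 1 (A=0, B=0, C=1, D=1): N0=1, N1=0, N2=0, N3=0, N4=0, N5=1, N6=1, N7=0, N8=1, N9=1, N10=0, giving Y1=1, Y2=0. Observed Y1=0, Y2=1.
Test 1: faults giving observed Y1=0, Y2=1 are {N6 stuck-at-0, N6 inverted output, N7 stuck-at-1, N7 inverted output, N8 stuck-at-0, N8 inverted output}.
Test 2 (A=1, B=0, C=1, D=1): fault-free N0=1, N1=1, N2=1, N3=0, N4=0, N5=1, N6=1, N7=0, N8=1, N9=1, N10=0 → Y1=1, Y2=0; observed Y1=1, Y2=0. Eliminates N7 stuck-at-1, N7 inverted output, N8 stuck-at-0, N8 inverted output.
Test 3 (A=0, B=0, C=0, D=0): fault-free N0=1, N1=0, N2=0, N3=1, N4=1, N5=1, N6=0, N7=1, N8=0, N9=1, N10=0 → Y1=0, Y2=0; observed Y1=0, Y2=0. Eliminates N6 inverted output.
Only N6 stuck-at-0 is consistent with every test.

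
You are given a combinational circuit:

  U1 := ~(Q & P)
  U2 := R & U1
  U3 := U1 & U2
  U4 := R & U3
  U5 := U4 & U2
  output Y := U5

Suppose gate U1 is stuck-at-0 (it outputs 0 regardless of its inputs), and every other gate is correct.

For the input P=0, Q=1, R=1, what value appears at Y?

0

Propagate with U1 forced: U1=0 [stuck-at-0], U2=0, U3=0, U4=0, U5=0.
So Y = 0. (Without the fault it would be 1.)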